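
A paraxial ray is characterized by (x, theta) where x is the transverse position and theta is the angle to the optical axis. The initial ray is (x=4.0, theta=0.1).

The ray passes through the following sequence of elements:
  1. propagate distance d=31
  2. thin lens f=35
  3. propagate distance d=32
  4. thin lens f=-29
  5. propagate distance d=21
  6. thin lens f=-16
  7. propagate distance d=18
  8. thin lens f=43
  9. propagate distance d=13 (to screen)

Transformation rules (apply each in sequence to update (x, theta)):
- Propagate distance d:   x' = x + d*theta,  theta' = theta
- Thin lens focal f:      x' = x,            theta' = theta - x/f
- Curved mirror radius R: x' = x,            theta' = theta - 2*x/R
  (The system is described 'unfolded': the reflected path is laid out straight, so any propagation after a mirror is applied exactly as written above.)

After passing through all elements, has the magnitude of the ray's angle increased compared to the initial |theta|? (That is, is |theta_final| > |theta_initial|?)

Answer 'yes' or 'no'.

Initial: x=4.0000 theta=0.1000
After 1 (propagate distance d=31): x=7.1000 theta=0.1000
After 2 (thin lens f=35): x=7.1000 theta=-18/175 (≈-0.1029)
After 3 (propagate distance d=32): x=1333/350 (≈3.8086) theta=-18/175 (≈-0.1029)
After 4 (thin lens f=-29): x=1333/350 (≈3.8086) theta=289/10150 (≈0.0285)
After 5 (propagate distance d=21): x=22363/5075 (≈4.4065) theta=289/10150 (≈0.0285)
After 6 (thin lens f=-16): x=22363/5075 (≈4.4065) theta=141/464 (≈0.3039)
After 7 (propagate distance d=18): x=400979/40600 (≈9.8763) theta=141/464 (≈0.3039)
After 8 (thin lens f=43): x=400979/40600 (≈9.8763) theta=259067/3491600 (≈0.0742)
After 9 (propagate distance d=13 (to screen)): x=7570413/698320 (≈10.8409) theta=259067/3491600 (≈0.0742)
|theta_initial|=0.1000 |theta_final|=259067/3491600 (≈0.0742) -> not increased

Answer: no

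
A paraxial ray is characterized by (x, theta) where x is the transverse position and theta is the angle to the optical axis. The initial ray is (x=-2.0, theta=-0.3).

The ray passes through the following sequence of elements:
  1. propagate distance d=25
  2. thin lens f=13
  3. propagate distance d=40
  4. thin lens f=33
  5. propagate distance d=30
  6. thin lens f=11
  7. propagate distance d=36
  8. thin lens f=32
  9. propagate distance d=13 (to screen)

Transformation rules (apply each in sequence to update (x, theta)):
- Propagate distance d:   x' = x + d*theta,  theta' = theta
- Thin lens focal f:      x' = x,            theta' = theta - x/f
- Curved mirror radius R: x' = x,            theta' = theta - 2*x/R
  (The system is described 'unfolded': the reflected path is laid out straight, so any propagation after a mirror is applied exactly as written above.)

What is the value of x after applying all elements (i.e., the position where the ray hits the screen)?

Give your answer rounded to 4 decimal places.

Initial: x=-2.0000 theta=-0.3000
After 1 (propagate distance d=25): x=-9.5000 theta=-0.3000
After 2 (thin lens f=13): x=-9.5000 theta=28/65 (≈0.4308)
After 3 (propagate distance d=40): x=201/26 (≈7.7308) theta=28/65 (≈0.4308)
After 4 (thin lens f=33): x=201/26 (≈7.7308) theta=281/1430 (≈0.1965)
After 5 (propagate distance d=30): x=3897/286 (≈13.6259) theta=281/1430 (≈0.1965)
After 6 (thin lens f=11): x=3897/286 (≈13.6259) theta=-8197/7865 (≈-1.0422)
After 7 (propagate distance d=36): x=-375849/15730 (≈-23.8938) theta=-8197/7865 (≈-1.0422)
After 8 (thin lens f=32): x=-375849/15730 (≈-23.8938) theta=-11443/38720 (≈-0.2955)
After 9 (propagate distance d=13 (to screen)): x=-253837/9152 (≈-27.7357) theta=-11443/38720 (≈-0.2955)
Rounded to 4 decimal places: x = -27.7357

Answer: -27.7357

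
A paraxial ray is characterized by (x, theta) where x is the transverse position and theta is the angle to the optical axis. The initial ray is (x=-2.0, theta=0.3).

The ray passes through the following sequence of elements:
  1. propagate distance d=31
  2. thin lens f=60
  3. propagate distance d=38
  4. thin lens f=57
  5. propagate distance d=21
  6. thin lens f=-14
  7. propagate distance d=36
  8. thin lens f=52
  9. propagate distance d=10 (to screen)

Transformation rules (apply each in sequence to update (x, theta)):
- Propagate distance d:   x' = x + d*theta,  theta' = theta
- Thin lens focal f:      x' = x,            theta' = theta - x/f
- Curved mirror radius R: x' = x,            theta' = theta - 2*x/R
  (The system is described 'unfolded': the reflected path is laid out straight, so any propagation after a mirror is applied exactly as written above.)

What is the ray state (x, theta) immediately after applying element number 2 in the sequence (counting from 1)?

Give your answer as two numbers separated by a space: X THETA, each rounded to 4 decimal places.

Answer: 7.3000 0.1783

Derivation:
Initial: x=-2.0000 theta=0.3000
After 1 (propagate distance d=31): x=7.3000 theta=0.3000
After 2 (thin lens f=60): x=7.3000 theta=107/600 (≈0.1783)
Rounded to 4 decimal places: x = 7.3000, theta = 0.1783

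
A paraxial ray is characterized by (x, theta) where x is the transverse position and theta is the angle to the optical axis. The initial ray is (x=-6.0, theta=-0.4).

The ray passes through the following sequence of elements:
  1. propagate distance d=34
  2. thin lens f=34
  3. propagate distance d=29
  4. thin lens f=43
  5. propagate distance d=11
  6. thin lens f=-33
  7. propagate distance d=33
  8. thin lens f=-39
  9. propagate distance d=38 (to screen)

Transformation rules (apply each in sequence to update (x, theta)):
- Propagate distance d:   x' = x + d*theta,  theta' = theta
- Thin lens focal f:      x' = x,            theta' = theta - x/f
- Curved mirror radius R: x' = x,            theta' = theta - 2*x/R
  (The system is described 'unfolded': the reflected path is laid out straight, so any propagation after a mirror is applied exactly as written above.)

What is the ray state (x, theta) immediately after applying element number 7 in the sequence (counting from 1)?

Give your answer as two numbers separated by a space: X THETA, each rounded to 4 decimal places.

Initial: x=-6.0000 theta=-0.4000
After 1 (propagate distance d=34): x=-19.6000 theta=-0.4000
After 2 (thin lens f=34): x=-19.6000 theta=3/17 (≈0.1765)
After 3 (propagate distance d=29): x=-1231/85 (≈-14.4824) theta=3/17 (≈0.1765)
After 4 (thin lens f=43): x=-1231/85 (≈-14.4824) theta=1876/3655 (≈0.5133)
After 5 (propagate distance d=11): x=-32297/3655 (≈-8.8364) theta=1876/3655 (≈0.5133)
After 6 (thin lens f=-33): x=-32297/3655 (≈-8.8364) theta=29611/120615 (≈0.2455)
After 7 (propagate distance d=33): x=-158/215 (≈-0.7349) theta=29611/120615 (≈0.2455)
Rounded to 4 decimal places: x = -0.7349, theta = 0.2455

Answer: -0.7349 0.2455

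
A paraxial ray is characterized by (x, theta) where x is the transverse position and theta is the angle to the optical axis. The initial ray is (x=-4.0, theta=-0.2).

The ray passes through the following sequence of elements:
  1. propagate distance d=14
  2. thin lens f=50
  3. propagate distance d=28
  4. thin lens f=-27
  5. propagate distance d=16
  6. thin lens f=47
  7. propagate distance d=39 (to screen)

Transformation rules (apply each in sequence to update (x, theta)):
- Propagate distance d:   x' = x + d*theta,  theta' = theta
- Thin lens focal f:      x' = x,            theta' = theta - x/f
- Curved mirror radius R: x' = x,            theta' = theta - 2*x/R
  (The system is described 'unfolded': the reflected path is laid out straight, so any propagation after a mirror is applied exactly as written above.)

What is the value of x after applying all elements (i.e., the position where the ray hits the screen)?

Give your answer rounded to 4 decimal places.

Answer: -17.4101

Derivation:
Initial: x=-4.0000 theta=-0.2000
After 1 (propagate distance d=14): x=-6.8000 theta=-0.2000
After 2 (thin lens f=50): x=-6.8000 theta=-0.0640
After 3 (propagate distance d=28): x=-8.5920 theta=-0.0640
After 4 (thin lens f=-27): x=-8.5920 theta=-86/225 (≈-0.3822)
After 5 (propagate distance d=16): x=-16546/1125 (≈-14.7076) theta=-86/225 (≈-0.3822)
After 6 (thin lens f=47): x=-16546/1125 (≈-14.7076) theta=-3664/52875 (≈-0.0693)
After 7 (propagate distance d=39 (to screen)): x=-920558/52875 (≈-17.4101) theta=-3664/52875 (≈-0.0693)
Rounded to 4 decimal places: x = -17.4101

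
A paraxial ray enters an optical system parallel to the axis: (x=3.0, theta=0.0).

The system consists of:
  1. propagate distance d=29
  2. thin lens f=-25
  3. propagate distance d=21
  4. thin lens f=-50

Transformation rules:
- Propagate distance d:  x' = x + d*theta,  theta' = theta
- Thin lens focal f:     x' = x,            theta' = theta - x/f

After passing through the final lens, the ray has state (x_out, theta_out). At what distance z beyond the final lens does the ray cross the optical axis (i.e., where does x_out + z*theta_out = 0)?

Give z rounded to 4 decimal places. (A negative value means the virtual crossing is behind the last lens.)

Answer: -23.9583

Derivation:
Initial: x=3.0000 theta=0.0000
After 1 (propagate distance d=29): x=3.0000 theta=0.0000
After 2 (thin lens f=-25): x=3.0000 theta=0.1200
After 3 (propagate distance d=21): x=5.5200 theta=0.1200
After 4 (thin lens f=-50): x=5.5200 theta=0.2304
z_focus = -x_out/theta_out = -(5.5200)/(0.2304) = -575/24 ≈ -23.9583
Rounded to 4 decimal places: z = -23.9583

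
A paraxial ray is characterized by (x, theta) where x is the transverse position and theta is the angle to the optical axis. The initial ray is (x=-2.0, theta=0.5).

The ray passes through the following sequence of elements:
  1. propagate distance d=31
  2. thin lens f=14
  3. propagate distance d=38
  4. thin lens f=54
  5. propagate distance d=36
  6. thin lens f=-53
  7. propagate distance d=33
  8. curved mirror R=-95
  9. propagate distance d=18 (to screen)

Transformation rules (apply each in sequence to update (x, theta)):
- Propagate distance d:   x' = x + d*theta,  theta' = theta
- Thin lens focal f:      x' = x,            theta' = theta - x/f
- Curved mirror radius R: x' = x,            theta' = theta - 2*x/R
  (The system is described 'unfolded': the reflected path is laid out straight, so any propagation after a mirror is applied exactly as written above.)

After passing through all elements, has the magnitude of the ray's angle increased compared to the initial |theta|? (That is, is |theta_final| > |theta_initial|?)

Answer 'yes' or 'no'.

Answer: yes

Derivation:
Initial: x=-2.0000 theta=0.5000
After 1 (propagate distance d=31): x=13.5000 theta=0.5000
After 2 (thin lens f=14): x=13.5000 theta=-13/28 (≈-0.4643)
After 3 (propagate distance d=38): x=-29/7 (≈-4.1429) theta=-13/28 (≈-0.4643)
After 4 (thin lens f=54): x=-29/7 (≈-4.1429) theta=-293/756 (≈-0.3876)
After 5 (propagate distance d=36): x=-380/21 (≈-18.0952) theta=-293/756 (≈-0.3876)
After 6 (thin lens f=-53): x=-380/21 (≈-18.0952) theta=-29209/40068 (≈-0.7290)
After 7 (propagate distance d=33): x=-562979/13356 (≈-42.1518) theta=-29209/40068 (≈-0.7290)
After 8 (curved mirror R=-95): x=-562979/13356 (≈-42.1518) theta=-6152729/3806460 (≈-1.6164)
After 9 (propagate distance d=18 (to screen)): x=-12914197/181260 (≈-71.2468) theta=-6152729/3806460 (≈-1.6164)
|theta_initial|=0.5000 |theta_final|=6152729/3806460 (≈1.6164) -> increased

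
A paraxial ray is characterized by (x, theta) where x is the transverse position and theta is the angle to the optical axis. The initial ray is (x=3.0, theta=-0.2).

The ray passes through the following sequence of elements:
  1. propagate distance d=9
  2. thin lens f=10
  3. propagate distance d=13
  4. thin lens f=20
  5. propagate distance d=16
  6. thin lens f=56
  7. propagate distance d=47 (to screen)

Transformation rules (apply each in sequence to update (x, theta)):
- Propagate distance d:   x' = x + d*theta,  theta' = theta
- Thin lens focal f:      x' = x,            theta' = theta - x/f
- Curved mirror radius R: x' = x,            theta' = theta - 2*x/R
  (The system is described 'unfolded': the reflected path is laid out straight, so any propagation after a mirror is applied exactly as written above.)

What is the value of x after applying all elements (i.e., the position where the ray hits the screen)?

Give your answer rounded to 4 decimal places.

Initial: x=3.0000 theta=-0.2000
After 1 (propagate distance d=9): x=1.2000 theta=-0.2000
After 2 (thin lens f=10): x=1.2000 theta=-0.3200
After 3 (propagate distance d=13): x=-2.9600 theta=-0.3200
After 4 (thin lens f=20): x=-2.9600 theta=-0.1720
After 5 (propagate distance d=16): x=-5.7120 theta=-0.1720
After 6 (thin lens f=56): x=-5.7120 theta=-0.0700
After 7 (propagate distance d=47 (to screen)): x=-9.0020 theta=-0.0700
Rounded to 4 decimal places: x = -9.0020

Answer: -9.0020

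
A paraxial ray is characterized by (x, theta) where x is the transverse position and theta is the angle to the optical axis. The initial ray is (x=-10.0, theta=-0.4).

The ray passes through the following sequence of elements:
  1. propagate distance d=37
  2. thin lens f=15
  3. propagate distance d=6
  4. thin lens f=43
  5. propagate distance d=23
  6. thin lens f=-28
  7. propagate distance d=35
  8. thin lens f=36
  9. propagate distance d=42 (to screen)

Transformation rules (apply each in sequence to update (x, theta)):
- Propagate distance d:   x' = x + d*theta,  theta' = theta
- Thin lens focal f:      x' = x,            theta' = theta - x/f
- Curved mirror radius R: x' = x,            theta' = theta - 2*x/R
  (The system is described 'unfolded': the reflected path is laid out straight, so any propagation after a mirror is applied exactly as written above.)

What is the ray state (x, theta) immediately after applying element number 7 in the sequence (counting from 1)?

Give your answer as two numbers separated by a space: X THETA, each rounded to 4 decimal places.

Answer: 104.7081 2.3977

Derivation:
Initial: x=-10.0000 theta=-0.4000
After 1 (propagate distance d=37): x=-24.8000 theta=-0.4000
After 2 (thin lens f=15): x=-24.8000 theta=94/75 (≈1.2533)
After 3 (propagate distance d=6): x=-17.2800 theta=94/75 (≈1.2533)
After 4 (thin lens f=43): x=-17.2800 theta=5338/3225 (≈1.6552)
After 5 (propagate distance d=23): x=67046/3225 (≈20.7895) theta=5338/3225 (≈1.6552)
After 6 (thin lens f=-28): x=67046/3225 (≈20.7895) theta=1031/430 (≈2.3977)
After 7 (propagate distance d=35): x=675367/6450 (≈104.7081) theta=1031/430 (≈2.3977)
Rounded to 4 decimal places: x = 104.7081, theta = 2.3977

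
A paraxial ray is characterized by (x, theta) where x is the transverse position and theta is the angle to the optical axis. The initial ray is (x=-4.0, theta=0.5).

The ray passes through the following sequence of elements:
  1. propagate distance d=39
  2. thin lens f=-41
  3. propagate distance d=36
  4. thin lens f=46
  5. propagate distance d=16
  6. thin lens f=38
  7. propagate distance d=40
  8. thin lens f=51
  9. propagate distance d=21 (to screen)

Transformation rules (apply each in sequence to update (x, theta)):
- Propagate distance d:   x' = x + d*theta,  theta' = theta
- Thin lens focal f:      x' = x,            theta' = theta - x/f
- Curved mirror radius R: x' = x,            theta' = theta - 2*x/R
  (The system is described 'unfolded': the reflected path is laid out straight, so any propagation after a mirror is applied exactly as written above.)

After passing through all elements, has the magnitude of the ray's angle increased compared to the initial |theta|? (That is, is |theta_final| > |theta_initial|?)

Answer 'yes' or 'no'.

Answer: yes

Derivation:
Initial: x=-4.0000 theta=0.5000
After 1 (propagate distance d=39): x=15.5000 theta=0.5000
After 2 (thin lens f=-41): x=15.5000 theta=36/41 (≈0.8780)
After 3 (propagate distance d=36): x=3863/82 (≈47.1098) theta=36/41 (≈0.8780)
After 4 (thin lens f=46): x=3863/82 (≈47.1098) theta=-551/3772 (≈-0.1461)
After 5 (propagate distance d=16): x=84441/1886 (≈44.7725) theta=-551/3772 (≈-0.1461)
After 6 (thin lens f=38): x=84441/1886 (≈44.7725) theta=-47455/35834 (≈-1.3243)
After 7 (propagate distance d=40): x=-293821/35834 (≈-8.1995) theta=-47455/35834 (≈-1.3243)
After 8 (thin lens f=51): x=-293821/35834 (≈-8.1995) theta=-1063192/913767 (≈-1.1635)
After 9 (propagate distance d=21 (to screen)): x=-19879645/609178 (≈-32.6336) theta=-1063192/913767 (≈-1.1635)
|theta_initial|=0.5000 |theta_final|=1063192/913767 (≈1.1635) -> increased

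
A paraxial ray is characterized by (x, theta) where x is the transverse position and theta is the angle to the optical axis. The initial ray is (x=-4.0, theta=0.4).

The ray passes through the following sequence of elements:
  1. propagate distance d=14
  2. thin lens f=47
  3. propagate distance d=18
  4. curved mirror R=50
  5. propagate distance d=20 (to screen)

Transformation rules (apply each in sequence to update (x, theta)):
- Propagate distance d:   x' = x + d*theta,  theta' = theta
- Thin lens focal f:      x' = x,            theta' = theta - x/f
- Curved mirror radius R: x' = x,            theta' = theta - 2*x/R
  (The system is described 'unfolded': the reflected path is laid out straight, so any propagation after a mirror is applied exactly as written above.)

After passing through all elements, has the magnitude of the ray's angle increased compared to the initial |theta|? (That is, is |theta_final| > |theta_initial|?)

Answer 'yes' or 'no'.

Answer: no

Derivation:
Initial: x=-4.0000 theta=0.4000
After 1 (propagate distance d=14): x=1.6000 theta=0.4000
After 2 (thin lens f=47): x=1.6000 theta=86/235 (≈0.3660)
After 3 (propagate distance d=18): x=1924/235 (≈8.1872) theta=86/235 (≈0.3660)
After 4 (curved mirror R=50): x=1924/235 (≈8.1872) theta=226/5875 (≈0.0385)
After 5 (propagate distance d=20 (to screen)): x=10524/1175 (≈8.9566) theta=226/5875 (≈0.0385)
|theta_initial|=0.4000 |theta_final|=226/5875 (≈0.0385) -> not increased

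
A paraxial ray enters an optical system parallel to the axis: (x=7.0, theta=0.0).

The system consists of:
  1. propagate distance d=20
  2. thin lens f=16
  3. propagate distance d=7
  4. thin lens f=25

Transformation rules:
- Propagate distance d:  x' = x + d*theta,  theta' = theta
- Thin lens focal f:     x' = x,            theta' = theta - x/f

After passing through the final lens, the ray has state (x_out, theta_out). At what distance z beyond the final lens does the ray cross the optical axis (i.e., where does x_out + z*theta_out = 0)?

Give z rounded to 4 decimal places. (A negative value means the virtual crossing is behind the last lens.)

Initial: x=7.0000 theta=0.0000
After 1 (propagate distance d=20): x=7.0000 theta=0.0000
After 2 (thin lens f=16): x=7.0000 theta=-0.4375
After 3 (propagate distance d=7): x=3.9375 theta=-0.4375
After 4 (thin lens f=25): x=3.9375 theta=-0.5950
z_focus = -x_out/theta_out = -(3.9375)/(-0.5950) = 225/34 ≈ 6.6176
Rounded to 4 decimal places: z = 6.6176

Answer: 6.6176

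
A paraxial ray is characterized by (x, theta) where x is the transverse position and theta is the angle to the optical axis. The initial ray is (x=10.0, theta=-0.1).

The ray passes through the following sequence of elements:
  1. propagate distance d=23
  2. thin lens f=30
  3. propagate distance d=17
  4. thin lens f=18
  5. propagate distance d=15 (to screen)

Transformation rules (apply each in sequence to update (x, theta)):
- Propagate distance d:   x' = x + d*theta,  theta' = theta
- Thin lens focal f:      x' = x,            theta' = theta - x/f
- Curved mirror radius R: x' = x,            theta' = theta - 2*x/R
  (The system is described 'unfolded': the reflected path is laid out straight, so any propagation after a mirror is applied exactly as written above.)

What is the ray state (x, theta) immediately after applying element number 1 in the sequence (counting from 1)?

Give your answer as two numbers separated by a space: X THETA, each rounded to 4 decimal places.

Initial: x=10.0000 theta=-0.1000
After 1 (propagate distance d=23): x=7.7000 theta=-0.1000
Rounded to 4 decimal places: x = 7.7000, theta = -0.1000

Answer: 7.7000 -0.1000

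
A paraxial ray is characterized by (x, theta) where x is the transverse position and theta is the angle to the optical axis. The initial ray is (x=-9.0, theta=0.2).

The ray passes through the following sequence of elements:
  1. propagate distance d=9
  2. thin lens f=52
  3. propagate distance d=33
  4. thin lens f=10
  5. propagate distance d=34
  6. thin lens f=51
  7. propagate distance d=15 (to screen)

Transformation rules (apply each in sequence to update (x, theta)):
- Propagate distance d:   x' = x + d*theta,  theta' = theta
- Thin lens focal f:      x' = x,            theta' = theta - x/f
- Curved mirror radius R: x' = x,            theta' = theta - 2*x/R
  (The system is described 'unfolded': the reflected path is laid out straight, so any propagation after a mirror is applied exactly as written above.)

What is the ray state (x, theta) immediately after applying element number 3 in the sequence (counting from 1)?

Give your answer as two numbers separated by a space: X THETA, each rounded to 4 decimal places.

Answer: 3.9692 0.3385

Derivation:
Initial: x=-9.0000 theta=0.2000
After 1 (propagate distance d=9): x=-7.2000 theta=0.2000
After 2 (thin lens f=52): x=-7.2000 theta=22/65 (≈0.3385)
After 3 (propagate distance d=33): x=258/65 (≈3.9692) theta=22/65 (≈0.3385)
Rounded to 4 decimal places: x = 3.9692, theta = 0.3385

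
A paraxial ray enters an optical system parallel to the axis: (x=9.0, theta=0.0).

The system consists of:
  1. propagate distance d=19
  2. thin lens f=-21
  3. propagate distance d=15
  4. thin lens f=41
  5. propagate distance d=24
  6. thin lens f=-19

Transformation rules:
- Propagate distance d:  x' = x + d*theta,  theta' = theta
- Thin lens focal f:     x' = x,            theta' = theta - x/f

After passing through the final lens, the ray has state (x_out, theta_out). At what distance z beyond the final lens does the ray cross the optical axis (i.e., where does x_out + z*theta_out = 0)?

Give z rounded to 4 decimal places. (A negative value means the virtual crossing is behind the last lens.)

Initial: x=9.0000 theta=0.0000
After 1 (propagate distance d=19): x=9.0000 theta=0.0000
After 2 (thin lens f=-21): x=9.0000 theta=3/7 (≈0.4286)
After 3 (propagate distance d=15): x=108/7 (≈15.4286) theta=3/7 (≈0.4286)
After 4 (thin lens f=41): x=108/7 (≈15.4286) theta=15/287 (≈0.0523)
After 5 (propagate distance d=24): x=684/41 (≈16.6829) theta=15/287 (≈0.0523)
After 6 (thin lens f=-19): x=684/41 (≈16.6829) theta=267/287 (≈0.9303)
z_focus = -x_out/theta_out = -(684/41)/(267/287) = -1596/89 ≈ -17.9326
Rounded to 4 decimal places: z = -17.9326

Answer: -17.9326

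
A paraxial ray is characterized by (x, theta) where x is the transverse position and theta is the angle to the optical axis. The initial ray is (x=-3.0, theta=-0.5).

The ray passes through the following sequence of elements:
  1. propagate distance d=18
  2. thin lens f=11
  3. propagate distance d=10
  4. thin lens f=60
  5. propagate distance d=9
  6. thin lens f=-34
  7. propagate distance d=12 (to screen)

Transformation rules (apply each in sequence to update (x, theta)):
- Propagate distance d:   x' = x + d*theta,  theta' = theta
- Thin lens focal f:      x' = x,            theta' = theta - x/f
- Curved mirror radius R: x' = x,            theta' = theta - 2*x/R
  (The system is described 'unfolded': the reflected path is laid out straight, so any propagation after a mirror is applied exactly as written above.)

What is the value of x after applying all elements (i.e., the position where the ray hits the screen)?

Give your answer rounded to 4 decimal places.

Initial: x=-3.0000 theta=-0.5000
After 1 (propagate distance d=18): x=-12.0000 theta=-0.5000
After 2 (thin lens f=11): x=-12.0000 theta=13/22 (≈0.5909)
After 3 (propagate distance d=10): x=-67/11 (≈-6.0909) theta=13/22 (≈0.5909)
After 4 (thin lens f=60): x=-67/11 (≈-6.0909) theta=457/660 (≈0.6924)
After 5 (propagate distance d=9): x=31/220 (≈0.1409) theta=457/660 (≈0.6924)
After 6 (thin lens f=-34): x=31/220 (≈0.1409) theta=1421/2040 (≈0.6966)
After 7 (propagate distance d=12 (to screen)): x=31789/3740 (≈8.4997) theta=1421/2040 (≈0.6966)
Rounded to 4 decimal places: x = 8.4997

Answer: 8.4997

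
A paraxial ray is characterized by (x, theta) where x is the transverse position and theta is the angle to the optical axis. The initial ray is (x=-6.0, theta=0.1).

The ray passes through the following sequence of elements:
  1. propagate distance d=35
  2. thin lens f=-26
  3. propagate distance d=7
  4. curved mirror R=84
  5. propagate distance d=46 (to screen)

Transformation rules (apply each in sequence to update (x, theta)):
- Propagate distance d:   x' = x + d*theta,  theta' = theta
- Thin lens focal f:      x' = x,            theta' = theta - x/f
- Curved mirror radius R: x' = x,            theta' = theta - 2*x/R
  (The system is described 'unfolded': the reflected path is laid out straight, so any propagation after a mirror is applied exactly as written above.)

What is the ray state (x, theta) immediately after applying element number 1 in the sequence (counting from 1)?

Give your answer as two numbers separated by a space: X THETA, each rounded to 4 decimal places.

Answer: -2.5000 0.1000

Derivation:
Initial: x=-6.0000 theta=0.1000
After 1 (propagate distance d=35): x=-2.5000 theta=0.1000
Rounded to 4 decimal places: x = -2.5000, theta = 0.1000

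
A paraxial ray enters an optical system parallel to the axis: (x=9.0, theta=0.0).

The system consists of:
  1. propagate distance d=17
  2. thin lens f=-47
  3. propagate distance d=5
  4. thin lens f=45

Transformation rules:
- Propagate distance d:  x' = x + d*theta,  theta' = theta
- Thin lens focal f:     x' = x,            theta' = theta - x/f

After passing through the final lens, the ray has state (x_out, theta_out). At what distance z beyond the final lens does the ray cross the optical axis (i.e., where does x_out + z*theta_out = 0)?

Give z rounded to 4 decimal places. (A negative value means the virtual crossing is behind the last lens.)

Initial: x=9.0000 theta=0.0000
After 1 (propagate distance d=17): x=9.0000 theta=0.0000
After 2 (thin lens f=-47): x=9.0000 theta=9/47 (≈0.1915)
After 3 (propagate distance d=5): x=468/47 (≈9.9574) theta=9/47 (≈0.1915)
After 4 (thin lens f=45): x=468/47 (≈9.9574) theta=-7/235 (≈-0.0298)
z_focus = -x_out/theta_out = -(468/47)/(-7/235) = 2340/7 ≈ 334.2857
Rounded to 4 decimal places: z = 334.2857

Answer: 334.2857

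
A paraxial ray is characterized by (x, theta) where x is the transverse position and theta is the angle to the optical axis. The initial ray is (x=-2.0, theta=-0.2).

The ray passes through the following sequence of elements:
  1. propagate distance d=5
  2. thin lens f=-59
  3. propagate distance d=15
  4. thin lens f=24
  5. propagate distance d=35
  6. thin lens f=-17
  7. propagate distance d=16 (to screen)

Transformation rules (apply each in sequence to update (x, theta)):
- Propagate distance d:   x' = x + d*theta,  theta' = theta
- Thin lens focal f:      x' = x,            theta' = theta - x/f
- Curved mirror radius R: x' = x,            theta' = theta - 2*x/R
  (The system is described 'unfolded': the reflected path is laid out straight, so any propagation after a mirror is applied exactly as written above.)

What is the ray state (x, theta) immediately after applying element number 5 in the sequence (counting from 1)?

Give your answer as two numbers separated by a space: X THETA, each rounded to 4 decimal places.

Answer: -5.6801 0.0309

Derivation:
Initial: x=-2.0000 theta=-0.2000
After 1 (propagate distance d=5): x=-3.0000 theta=-0.2000
After 2 (thin lens f=-59): x=-3.0000 theta=-74/295 (≈-0.2508)
After 3 (propagate distance d=15): x=-399/59 (≈-6.7627) theta=-74/295 (≈-0.2508)
After 4 (thin lens f=24): x=-399/59 (≈-6.7627) theta=73/2360 (≈0.0309)
After 5 (propagate distance d=35): x=-2681/472 (≈-5.6801) theta=73/2360 (≈0.0309)
Rounded to 4 decimal places: x = -5.6801, theta = 0.0309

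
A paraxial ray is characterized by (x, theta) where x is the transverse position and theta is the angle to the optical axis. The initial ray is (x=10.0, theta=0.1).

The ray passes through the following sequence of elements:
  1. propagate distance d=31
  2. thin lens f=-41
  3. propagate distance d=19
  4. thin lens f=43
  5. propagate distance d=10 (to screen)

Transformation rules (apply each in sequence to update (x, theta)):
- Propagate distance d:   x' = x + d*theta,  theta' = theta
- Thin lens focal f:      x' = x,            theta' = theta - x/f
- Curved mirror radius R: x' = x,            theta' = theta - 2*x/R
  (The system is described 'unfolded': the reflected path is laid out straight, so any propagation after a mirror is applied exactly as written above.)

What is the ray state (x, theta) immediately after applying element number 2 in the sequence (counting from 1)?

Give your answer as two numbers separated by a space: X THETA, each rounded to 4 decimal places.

Initial: x=10.0000 theta=0.1000
After 1 (propagate distance d=31): x=13.1000 theta=0.1000
After 2 (thin lens f=-41): x=13.1000 theta=86/205 (≈0.4195)
Rounded to 4 decimal places: x = 13.1000, theta = 0.4195

Answer: 13.1000 0.4195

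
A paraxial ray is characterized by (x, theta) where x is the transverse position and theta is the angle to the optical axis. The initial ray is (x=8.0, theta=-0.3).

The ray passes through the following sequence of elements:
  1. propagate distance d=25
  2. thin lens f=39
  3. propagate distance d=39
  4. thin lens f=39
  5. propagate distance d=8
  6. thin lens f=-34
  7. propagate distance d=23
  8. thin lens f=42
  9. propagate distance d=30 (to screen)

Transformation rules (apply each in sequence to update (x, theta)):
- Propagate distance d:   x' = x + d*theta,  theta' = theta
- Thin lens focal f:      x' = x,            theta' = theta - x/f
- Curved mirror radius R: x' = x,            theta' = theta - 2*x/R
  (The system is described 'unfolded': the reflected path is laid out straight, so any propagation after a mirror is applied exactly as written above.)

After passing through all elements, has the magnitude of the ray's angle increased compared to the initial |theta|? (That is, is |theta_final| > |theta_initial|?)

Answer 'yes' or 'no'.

Initial: x=8.0000 theta=-0.3000
After 1 (propagate distance d=25): x=0.5000 theta=-0.3000
After 2 (thin lens f=39): x=0.5000 theta=-61/195 (≈-0.3128)
After 3 (propagate distance d=39): x=-11.7000 theta=-61/195 (≈-0.3128)
After 4 (thin lens f=39): x=-11.7000 theta=-1/78 (≈-0.0128)
After 5 (propagate distance d=8): x=-4603/390 (≈-11.8026) theta=-1/78 (≈-0.0128)
After 6 (thin lens f=-34): x=-4603/390 (≈-11.8026) theta=-1591/4420 (≈-0.3600)
After 7 (propagate distance d=23): x=-266281/13260 (≈-20.0815) theta=-1591/4420 (≈-0.3600)
After 8 (thin lens f=42): x=-266281/13260 (≈-20.0815) theta=13163/111384 (≈0.1182)
After 9 (propagate distance d=30 (to screen)): x=-383723/23205 (≈-16.5362) theta=13163/111384 (≈0.1182)
|theta_initial|=0.3000 |theta_final|=13163/111384 (≈0.1182) -> not increased

Answer: no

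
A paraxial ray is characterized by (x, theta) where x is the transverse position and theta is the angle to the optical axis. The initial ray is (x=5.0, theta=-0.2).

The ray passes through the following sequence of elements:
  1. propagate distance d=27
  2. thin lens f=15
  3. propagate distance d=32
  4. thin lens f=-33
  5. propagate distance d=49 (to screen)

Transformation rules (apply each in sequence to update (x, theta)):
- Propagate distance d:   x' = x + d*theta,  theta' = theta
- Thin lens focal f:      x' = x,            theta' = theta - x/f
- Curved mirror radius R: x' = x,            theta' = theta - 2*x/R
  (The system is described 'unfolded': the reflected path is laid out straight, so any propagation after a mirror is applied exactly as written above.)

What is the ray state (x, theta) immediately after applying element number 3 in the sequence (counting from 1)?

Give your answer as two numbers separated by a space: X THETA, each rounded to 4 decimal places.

Initial: x=5.0000 theta=-0.2000
After 1 (propagate distance d=27): x=-0.4000 theta=-0.2000
After 2 (thin lens f=15): x=-0.4000 theta=-13/75 (≈-0.1733)
After 3 (propagate distance d=32): x=-446/75 (≈-5.9467) theta=-13/75 (≈-0.1733)
Rounded to 4 decimal places: x = -5.9467, theta = -0.1733

Answer: -5.9467 -0.1733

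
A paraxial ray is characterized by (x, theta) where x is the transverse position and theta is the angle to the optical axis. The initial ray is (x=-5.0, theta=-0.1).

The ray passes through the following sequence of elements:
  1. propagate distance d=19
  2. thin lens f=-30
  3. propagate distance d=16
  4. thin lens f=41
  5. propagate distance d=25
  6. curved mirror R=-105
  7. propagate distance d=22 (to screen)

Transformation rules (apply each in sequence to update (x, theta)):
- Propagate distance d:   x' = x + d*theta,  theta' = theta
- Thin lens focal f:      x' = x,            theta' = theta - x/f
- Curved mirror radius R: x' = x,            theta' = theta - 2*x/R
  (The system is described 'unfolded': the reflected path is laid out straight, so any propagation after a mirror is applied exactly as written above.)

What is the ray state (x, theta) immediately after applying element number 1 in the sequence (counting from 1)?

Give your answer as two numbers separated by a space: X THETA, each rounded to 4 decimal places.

Answer: -6.9000 -0.1000

Derivation:
Initial: x=-5.0000 theta=-0.1000
After 1 (propagate distance d=19): x=-6.9000 theta=-0.1000
Rounded to 4 decimal places: x = -6.9000, theta = -0.1000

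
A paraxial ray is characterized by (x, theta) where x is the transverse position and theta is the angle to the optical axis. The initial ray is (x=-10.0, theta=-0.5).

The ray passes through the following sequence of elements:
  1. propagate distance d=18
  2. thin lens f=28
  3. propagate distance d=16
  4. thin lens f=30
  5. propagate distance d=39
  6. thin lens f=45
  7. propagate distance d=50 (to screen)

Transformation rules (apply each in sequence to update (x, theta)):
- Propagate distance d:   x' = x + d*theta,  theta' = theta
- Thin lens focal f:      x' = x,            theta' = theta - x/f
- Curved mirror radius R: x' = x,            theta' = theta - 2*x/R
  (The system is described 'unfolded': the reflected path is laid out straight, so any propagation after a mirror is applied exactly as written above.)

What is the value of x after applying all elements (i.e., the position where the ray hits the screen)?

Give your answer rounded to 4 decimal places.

Answer: 34.5214

Derivation:
Initial: x=-10.0000 theta=-0.5000
After 1 (propagate distance d=18): x=-19.0000 theta=-0.5000
After 2 (thin lens f=28): x=-19.0000 theta=5/28 (≈0.1786)
After 3 (propagate distance d=16): x=-113/7 (≈-16.1429) theta=5/28 (≈0.1786)
After 4 (thin lens f=30): x=-113/7 (≈-16.1429) theta=43/60 (≈0.7167)
After 5 (propagate distance d=39): x=1653/140 (≈11.8071) theta=43/60 (≈0.7167)
After 6 (thin lens f=45): x=1653/140 (≈11.8071) theta=159/350 (≈0.4543)
After 7 (propagate distance d=50 (to screen)): x=4833/140 (≈34.5214) theta=159/350 (≈0.4543)
Rounded to 4 decimal places: x = 34.5214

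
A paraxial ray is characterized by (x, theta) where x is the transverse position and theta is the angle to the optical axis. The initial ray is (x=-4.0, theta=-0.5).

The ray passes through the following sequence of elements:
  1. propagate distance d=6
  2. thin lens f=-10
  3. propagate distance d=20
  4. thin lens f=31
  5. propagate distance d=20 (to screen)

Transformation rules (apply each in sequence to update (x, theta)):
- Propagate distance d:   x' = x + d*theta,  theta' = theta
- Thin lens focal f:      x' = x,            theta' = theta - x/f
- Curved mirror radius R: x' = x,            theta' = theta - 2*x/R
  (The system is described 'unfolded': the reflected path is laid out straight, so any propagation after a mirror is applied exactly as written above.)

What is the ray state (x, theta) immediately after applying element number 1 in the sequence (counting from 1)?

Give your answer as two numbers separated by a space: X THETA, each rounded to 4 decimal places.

Initial: x=-4.0000 theta=-0.5000
After 1 (propagate distance d=6): x=-7.0000 theta=-0.5000
Rounded to 4 decimal places: x = -7.0000, theta = -0.5000

Answer: -7.0000 -0.5000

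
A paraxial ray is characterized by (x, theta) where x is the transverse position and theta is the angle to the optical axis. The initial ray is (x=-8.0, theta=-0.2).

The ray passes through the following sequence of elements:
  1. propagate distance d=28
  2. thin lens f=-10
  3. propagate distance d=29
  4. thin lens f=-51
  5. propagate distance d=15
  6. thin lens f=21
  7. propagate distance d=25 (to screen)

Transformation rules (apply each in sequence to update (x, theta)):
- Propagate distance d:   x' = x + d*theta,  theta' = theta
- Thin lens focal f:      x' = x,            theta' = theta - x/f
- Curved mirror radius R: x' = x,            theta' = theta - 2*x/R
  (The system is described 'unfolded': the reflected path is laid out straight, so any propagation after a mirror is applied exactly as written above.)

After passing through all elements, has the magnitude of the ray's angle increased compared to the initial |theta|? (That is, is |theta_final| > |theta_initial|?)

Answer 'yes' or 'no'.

Answer: yes

Derivation:
Initial: x=-8.0000 theta=-0.2000
After 1 (propagate distance d=28): x=-13.6000 theta=-0.2000
After 2 (thin lens f=-10): x=-13.6000 theta=-1.5600
After 3 (propagate distance d=29): x=-58.8400 theta=-1.5600
After 4 (thin lens f=-51): x=-58.8400 theta=-692/255 (≈-2.7137)
After 5 (propagate distance d=15): x=-42307/425 (≈-99.5459) theta=-692/255 (≈-2.7137)
After 6 (thin lens f=21): x=-42307/425 (≈-99.5459) theta=6029/2975 (≈2.0266)
After 7 (propagate distance d=25 (to screen)): x=-145424/2975 (≈-48.8820) theta=6029/2975 (≈2.0266)
|theta_initial|=0.2000 |theta_final|=6029/2975 (≈2.0266) -> increased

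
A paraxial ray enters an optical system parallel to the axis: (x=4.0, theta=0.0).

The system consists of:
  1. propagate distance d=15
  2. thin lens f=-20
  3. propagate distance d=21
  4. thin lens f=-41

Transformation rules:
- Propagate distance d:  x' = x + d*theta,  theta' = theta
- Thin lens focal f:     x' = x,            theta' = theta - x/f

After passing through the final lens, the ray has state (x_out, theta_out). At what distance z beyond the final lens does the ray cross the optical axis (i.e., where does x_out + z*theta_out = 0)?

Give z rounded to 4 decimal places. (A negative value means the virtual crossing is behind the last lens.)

Initial: x=4.0000 theta=0.0000
After 1 (propagate distance d=15): x=4.0000 theta=0.0000
After 2 (thin lens f=-20): x=4.0000 theta=0.2000
After 3 (propagate distance d=21): x=8.2000 theta=0.2000
After 4 (thin lens f=-41): x=8.2000 theta=0.4000
z_focus = -x_out/theta_out = -(8.2000)/(0.4000) = -20.5000
Rounded to 4 decimal places: z = -20.5000

Answer: -20.5000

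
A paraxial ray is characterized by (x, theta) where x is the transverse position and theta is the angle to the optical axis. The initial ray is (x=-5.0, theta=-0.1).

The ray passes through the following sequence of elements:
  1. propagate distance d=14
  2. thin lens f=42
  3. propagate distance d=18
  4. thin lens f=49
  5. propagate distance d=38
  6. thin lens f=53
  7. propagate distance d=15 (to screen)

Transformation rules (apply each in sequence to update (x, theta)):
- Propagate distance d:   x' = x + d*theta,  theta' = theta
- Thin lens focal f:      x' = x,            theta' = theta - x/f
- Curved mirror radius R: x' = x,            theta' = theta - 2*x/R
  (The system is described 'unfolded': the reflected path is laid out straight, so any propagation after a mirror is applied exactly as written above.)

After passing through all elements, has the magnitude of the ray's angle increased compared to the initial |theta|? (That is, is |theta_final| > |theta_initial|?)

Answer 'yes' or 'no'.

Initial: x=-5.0000 theta=-0.1000
After 1 (propagate distance d=14): x=-6.4000 theta=-0.1000
After 2 (thin lens f=42): x=-6.4000 theta=11/210 (≈0.0524)
After 3 (propagate distance d=18): x=-191/35 (≈-5.4571) theta=11/210 (≈0.0524)
After 4 (thin lens f=49): x=-191/35 (≈-5.4571) theta=337/2058 (≈0.1638)
After 5 (propagate distance d=38): x=3938/5145 (≈0.7654) theta=337/2058 (≈0.1638)
After 6 (thin lens f=53): x=3938/5145 (≈0.7654) theta=27143/181790 (≈0.1493)
After 7 (propagate distance d=15 (to screen)): x=1638863/545370 (≈3.0050) theta=27143/181790 (≈0.1493)
|theta_initial|=0.1000 |theta_final|=27143/181790 (≈0.1493) -> increased

Answer: yes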